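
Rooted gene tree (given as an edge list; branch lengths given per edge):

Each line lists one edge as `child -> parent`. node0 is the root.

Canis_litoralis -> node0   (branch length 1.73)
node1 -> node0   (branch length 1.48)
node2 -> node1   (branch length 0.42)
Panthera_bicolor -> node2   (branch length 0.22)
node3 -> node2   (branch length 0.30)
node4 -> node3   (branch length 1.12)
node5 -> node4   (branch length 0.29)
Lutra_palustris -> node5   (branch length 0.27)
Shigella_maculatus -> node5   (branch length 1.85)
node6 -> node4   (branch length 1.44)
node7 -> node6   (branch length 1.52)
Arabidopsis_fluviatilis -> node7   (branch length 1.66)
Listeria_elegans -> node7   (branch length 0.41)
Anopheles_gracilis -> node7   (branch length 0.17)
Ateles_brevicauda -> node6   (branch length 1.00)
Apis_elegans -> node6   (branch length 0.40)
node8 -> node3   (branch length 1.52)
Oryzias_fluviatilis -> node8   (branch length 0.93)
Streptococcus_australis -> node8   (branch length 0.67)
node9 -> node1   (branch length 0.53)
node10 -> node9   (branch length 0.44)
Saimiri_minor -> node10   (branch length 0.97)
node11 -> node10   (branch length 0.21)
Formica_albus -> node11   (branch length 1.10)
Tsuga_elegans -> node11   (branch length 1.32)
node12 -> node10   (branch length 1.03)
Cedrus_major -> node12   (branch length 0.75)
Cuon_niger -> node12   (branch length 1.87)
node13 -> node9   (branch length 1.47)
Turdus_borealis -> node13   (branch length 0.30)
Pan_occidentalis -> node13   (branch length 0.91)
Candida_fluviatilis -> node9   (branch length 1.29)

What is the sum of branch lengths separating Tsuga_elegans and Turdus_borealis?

3.74

The path runs Tsuga_elegans → … → MRCA → … → Turdus_borealis; the MRCA is the node subtending ((Saimiri_minor,(Formica_albus,Tsuga_elegans),(Cedrus_major,Cuon_niger)),(Turdus_borealis,Pan_occidentalis),Candida_fluviatilis).
Branch lengths along that path: 1.32 + 0.21 + 0.44 + 1.47 + 0.30 = 3.74.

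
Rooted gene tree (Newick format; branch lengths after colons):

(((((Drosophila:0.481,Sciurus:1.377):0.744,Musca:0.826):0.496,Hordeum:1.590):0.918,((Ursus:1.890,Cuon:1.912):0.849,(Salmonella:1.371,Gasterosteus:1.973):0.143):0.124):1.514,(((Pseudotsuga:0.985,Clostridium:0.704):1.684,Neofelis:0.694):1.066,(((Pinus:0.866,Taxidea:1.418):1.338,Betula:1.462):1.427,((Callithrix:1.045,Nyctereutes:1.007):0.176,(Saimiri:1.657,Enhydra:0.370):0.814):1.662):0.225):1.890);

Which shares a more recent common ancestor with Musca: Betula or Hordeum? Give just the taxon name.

The MRCA of Musca and Hordeum subtends (((Drosophila,Sciurus),Musca),Hordeum) (4 taxa).
The MRCA of Musca and Betula is the root, subtending the entire tree (18 taxa).
The first is nested inside the second, so Musca shares a more recent common ancestor with Hordeum.

Hordeum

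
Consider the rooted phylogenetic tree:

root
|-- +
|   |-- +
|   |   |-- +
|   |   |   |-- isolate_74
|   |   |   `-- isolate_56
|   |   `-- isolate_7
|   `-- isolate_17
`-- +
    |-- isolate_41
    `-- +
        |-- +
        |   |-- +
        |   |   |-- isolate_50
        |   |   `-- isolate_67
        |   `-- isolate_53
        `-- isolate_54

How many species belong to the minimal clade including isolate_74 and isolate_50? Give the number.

9

The MRCA of isolate_74 and isolate_50 is the root, so the clade is the entire tree.
That clade contains 9 terminal taxa: isolate_17, isolate_41, isolate_50, isolate_53, isolate_54, isolate_56, isolate_67, isolate_7, isolate_74.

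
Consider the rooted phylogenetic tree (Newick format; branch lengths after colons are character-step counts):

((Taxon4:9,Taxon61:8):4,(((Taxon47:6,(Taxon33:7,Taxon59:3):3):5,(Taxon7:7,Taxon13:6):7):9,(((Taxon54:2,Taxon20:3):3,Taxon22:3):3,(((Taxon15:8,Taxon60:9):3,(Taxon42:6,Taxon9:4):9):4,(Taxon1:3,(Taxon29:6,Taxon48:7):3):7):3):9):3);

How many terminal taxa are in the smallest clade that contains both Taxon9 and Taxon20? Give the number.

10

The MRCA of Taxon9 and Taxon20 is the node subtending (((Taxon54,Taxon20),Taxon22),(((Taxon15,Taxon60),(Taxon42,Taxon9)),(Taxon1,(Taxon29,Taxon48)))).
That clade contains 10 terminal taxa: Taxon1, Taxon15, Taxon20, Taxon22, Taxon29, Taxon42, Taxon48, Taxon54, Taxon60, Taxon9.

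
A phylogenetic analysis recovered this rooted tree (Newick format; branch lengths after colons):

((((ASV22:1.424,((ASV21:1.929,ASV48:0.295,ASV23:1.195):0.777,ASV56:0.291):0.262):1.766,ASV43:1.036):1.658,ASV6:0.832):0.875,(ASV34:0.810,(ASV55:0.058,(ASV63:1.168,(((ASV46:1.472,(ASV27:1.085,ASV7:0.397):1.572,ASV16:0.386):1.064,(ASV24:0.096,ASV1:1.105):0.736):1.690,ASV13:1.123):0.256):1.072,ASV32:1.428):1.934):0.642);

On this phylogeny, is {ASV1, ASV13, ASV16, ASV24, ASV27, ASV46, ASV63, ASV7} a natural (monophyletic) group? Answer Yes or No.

Yes

The most recent common ancestor of these taxa subtends (ASV63,(((ASV46,(ASV27,ASV7),ASV16),(ASV24,ASV1)),ASV13)).
That clade has exactly 8 tips — every listed taxon and nothing else — so the group is monophyletic.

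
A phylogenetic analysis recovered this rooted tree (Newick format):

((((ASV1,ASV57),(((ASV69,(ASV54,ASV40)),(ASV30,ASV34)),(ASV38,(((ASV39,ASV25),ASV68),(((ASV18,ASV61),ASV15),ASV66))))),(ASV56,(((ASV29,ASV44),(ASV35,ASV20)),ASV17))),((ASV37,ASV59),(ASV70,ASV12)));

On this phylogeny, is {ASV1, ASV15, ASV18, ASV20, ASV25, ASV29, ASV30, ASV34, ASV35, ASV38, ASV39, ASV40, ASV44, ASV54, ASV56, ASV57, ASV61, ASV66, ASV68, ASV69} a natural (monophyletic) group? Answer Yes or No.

The MRCA of the listed taxa subtends (((ASV1,ASV57),(((ASV69,(ASV54,ASV40)),(ASV30,ASV34)),(ASV38,(((ASV39,ASV25),ASV68),(((ASV18,ASV61),ASV15),ASV66))))),(ASV56,(((ASV29,ASV44),(ASV35,ASV20)),ASV17))).
That clade also contains ASV17, which is not in the proposed group, so the group is not monophyletic.

No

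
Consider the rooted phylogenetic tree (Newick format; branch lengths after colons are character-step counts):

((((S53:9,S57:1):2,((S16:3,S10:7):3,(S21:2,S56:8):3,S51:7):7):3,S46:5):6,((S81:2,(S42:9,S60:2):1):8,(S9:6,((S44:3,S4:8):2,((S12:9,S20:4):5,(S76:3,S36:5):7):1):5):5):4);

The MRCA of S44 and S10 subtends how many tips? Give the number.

18

The MRCA of S44 and S10 is the root, so the clade is the entire tree.
That clade contains 18 terminal taxa: S10, S12, S16, S20, S21, S36, S4, S42, S44, S46, S51, S53, S56, S57, S60, S76, S81, S9.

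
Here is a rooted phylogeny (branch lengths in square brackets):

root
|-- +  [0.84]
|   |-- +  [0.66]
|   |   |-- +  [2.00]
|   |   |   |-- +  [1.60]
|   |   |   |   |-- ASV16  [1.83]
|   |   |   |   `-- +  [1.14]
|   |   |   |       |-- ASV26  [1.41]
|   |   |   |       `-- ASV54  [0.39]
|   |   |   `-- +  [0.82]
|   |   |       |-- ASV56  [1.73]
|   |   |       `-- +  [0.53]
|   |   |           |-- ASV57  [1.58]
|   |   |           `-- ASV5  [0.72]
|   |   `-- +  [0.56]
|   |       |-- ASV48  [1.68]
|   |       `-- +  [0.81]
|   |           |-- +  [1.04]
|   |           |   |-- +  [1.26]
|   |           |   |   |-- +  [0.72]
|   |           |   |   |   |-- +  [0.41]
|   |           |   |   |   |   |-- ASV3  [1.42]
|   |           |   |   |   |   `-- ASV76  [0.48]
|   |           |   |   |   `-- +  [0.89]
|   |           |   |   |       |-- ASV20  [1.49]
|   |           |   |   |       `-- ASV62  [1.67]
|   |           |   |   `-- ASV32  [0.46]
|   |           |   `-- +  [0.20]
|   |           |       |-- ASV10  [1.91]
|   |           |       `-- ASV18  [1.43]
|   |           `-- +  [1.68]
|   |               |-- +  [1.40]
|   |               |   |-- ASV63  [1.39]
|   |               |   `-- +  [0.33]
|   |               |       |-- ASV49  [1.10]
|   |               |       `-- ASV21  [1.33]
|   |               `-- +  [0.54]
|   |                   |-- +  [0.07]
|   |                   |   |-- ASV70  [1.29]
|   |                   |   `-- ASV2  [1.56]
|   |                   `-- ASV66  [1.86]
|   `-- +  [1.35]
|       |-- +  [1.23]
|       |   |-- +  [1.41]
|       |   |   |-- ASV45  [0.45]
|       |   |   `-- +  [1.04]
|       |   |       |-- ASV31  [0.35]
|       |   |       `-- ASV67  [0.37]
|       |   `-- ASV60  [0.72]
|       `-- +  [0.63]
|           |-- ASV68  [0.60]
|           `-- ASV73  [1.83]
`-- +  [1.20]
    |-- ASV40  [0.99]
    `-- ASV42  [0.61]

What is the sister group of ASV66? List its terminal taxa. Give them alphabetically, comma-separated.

ASV66 attaches to the tree at the node subtending ((ASV70,ASV2),ASV66).
The other lineage descending from that same node — the sister group — is (ASV70,ASV2); its 2 tips in alphabetical order are the answer.

ASV2, ASV70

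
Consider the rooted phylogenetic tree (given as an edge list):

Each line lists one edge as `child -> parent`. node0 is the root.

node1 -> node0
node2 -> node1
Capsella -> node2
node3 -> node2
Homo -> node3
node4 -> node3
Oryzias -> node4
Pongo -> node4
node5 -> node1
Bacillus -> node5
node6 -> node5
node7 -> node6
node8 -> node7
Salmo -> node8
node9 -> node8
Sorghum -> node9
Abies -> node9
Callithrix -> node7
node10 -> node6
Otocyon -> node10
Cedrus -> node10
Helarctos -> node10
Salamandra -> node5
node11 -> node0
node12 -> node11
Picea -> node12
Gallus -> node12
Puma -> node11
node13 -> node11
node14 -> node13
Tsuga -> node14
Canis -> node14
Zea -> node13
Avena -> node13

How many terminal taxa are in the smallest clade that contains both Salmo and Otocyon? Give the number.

The MRCA of Salmo and Otocyon is the node subtending (((Salmo,(Sorghum,Abies)),Callithrix),(Otocyon,Cedrus,Helarctos)).
That clade contains 7 terminal taxa: Abies, Callithrix, Cedrus, Helarctos, Otocyon, Salmo, Sorghum.

7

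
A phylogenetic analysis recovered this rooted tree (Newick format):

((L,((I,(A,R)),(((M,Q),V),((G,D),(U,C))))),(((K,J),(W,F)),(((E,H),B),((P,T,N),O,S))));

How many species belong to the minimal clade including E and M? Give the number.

23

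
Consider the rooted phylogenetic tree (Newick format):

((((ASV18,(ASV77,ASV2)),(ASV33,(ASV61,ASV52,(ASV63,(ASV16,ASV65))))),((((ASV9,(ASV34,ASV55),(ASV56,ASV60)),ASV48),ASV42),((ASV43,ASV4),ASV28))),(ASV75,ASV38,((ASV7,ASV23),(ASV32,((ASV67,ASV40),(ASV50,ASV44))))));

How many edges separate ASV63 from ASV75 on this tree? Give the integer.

The MRCA of ASV63 and ASV75 is the root of the tree.
From ASV63 up to that node: 6 branches. From ASV75 up to the same node: 2 branches. Total: 6 + 2 = 8.

8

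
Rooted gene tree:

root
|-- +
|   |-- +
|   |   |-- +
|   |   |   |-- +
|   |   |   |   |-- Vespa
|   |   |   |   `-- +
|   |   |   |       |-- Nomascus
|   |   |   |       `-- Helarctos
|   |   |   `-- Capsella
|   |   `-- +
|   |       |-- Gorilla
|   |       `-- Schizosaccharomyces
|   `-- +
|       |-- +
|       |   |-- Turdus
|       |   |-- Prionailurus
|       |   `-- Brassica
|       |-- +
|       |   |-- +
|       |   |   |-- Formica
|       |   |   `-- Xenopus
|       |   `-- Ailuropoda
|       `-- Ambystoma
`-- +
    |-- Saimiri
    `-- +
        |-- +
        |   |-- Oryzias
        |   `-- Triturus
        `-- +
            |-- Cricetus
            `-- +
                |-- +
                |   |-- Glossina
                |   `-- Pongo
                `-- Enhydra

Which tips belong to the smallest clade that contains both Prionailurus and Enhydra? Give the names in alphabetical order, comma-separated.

Tracing Prionailurus: it sits inside (Turdus,Prionailurus,Brassica).
Tracing Enhydra: it sits inside ((Glossina,Pongo),Enhydra).
The smallest clade enclosing both is the whole tree (their MRCA is the root), so the answer is all 20 tips in alphabetical order.

Ailuropoda, Ambystoma, Brassica, Capsella, Cricetus, Enhydra, Formica, Glossina, Gorilla, Helarctos, Nomascus, Oryzias, Pongo, Prionailurus, Saimiri, Schizosaccharomyces, Triturus, Turdus, Vespa, Xenopus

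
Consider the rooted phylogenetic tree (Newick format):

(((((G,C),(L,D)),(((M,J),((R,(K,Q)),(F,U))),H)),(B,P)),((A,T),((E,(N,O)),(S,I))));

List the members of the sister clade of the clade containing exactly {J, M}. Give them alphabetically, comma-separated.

The clade containing exactly {J, M} attaches to the tree at the node subtending ((M,J),((R,(K,Q)),(F,U))).
The other lineage descending from that same node — the sister group — is ((R,(K,Q)),(F,U)); its 5 tips in alphabetical order are the answer.

F, K, Q, R, U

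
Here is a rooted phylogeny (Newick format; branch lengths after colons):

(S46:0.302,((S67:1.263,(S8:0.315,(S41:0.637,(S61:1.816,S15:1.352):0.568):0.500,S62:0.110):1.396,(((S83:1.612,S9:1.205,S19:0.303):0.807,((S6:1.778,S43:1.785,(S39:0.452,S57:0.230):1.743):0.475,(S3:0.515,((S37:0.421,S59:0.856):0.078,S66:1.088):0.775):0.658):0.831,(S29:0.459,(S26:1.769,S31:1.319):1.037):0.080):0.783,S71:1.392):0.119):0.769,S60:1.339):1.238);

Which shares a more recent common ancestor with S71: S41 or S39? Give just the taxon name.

S39

The MRCA of S71 and S39 subtends (((S83,S9,S19),((S6,S43,(S39,S57)),(S3,((S37,S59),S66))),(S29,(S26,S31))),S71) (15 taxa).
The MRCA of S71 and S41 subtends (S67,(S8,(S41,(S61,S15)),S62),(((S83,S9,S19),((S6,S43,(S39,S57)),(S3,((S37,S59),S66))),(S29,(S26,S31))),S71)) (21 taxa).
The first is nested inside the second, so S71 shares a more recent common ancestor with S39.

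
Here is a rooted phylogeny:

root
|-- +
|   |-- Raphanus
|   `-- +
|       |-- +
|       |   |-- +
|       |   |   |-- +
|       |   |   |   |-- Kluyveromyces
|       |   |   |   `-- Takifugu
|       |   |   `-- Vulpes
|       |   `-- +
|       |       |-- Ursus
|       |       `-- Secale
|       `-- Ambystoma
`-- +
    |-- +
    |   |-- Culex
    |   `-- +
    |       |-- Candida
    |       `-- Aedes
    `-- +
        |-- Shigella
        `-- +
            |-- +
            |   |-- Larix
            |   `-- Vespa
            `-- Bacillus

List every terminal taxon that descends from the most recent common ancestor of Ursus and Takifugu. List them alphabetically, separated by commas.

Kluyveromyces, Secale, Takifugu, Ursus, Vulpes

Tracing Ursus: it sits inside (Ursus,Secale).
Tracing Takifugu: it sits inside (Kluyveromyces,Takifugu).
The smallest clade enclosing both is (((Kluyveromyces,Takifugu),Vulpes),(Ursus,Secale)); the answer is its 5 terminal taxa in alphabetical order.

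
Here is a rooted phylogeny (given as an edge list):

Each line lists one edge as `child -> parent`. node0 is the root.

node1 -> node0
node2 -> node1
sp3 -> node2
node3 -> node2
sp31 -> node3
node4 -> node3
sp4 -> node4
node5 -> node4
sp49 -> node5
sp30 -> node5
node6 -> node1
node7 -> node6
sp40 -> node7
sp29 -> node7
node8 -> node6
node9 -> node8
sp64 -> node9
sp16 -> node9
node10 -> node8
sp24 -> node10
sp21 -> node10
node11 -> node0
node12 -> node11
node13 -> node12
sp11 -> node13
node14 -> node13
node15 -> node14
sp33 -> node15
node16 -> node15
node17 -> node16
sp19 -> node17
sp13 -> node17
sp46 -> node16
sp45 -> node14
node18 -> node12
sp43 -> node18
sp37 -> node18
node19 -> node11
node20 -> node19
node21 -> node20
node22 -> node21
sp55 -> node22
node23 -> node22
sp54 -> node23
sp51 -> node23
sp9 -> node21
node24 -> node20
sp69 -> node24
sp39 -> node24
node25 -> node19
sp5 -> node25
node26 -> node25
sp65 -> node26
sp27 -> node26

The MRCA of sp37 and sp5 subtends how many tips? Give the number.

The MRCA of sp37 and sp5 is the node subtending (((sp11,((sp33,((sp19,sp13),sp46)),sp45)),(sp43,sp37)),((((sp55,(sp54,sp51)),sp9),(sp69,sp39)),(sp5,(sp65,sp27)))).
That clade contains 17 terminal taxa: sp11, sp13, sp19, sp27, sp33, sp37, sp39, sp43, sp45, sp46, sp5, sp51, sp54, sp55, sp65, sp69, sp9.

17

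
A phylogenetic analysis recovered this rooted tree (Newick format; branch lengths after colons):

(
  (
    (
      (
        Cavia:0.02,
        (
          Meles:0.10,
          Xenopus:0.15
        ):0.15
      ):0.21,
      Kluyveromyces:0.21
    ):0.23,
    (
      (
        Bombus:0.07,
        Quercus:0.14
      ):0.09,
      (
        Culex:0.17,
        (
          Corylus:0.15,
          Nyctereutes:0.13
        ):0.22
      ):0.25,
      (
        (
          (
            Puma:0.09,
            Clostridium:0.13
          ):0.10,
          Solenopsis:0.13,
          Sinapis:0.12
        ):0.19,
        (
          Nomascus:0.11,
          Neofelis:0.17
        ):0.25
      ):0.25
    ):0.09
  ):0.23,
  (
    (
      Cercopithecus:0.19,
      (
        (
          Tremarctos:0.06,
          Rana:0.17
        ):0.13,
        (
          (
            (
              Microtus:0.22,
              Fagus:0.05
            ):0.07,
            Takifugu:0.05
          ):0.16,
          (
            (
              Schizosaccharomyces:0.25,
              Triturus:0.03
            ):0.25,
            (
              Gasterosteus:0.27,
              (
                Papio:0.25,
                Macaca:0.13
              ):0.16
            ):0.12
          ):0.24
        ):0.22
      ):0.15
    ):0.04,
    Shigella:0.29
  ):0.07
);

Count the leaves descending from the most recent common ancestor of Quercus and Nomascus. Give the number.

The MRCA of Quercus and Nomascus is the node subtending ((Bombus,Quercus),(Culex,(Corylus,Nyctereutes)),(((Puma,Clostridium),Solenopsis,Sinapis),(Nomascus,Neofelis))).
That clade contains 11 terminal taxa: Bombus, Clostridium, Corylus, Culex, Neofelis, Nomascus, Nyctereutes, Puma, Quercus, Sinapis, Solenopsis.

11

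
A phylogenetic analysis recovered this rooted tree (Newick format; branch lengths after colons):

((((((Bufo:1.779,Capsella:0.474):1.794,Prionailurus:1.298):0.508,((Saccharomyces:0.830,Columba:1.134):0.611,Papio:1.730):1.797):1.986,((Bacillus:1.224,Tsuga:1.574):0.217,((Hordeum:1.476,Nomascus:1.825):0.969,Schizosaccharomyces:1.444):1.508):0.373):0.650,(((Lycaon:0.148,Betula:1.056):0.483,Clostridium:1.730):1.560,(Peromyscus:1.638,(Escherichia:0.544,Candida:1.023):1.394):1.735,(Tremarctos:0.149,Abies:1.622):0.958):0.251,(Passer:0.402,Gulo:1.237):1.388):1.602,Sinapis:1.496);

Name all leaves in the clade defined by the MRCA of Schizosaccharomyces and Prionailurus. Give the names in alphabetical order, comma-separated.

Bacillus, Bufo, Capsella, Columba, Hordeum, Nomascus, Papio, Prionailurus, Saccharomyces, Schizosaccharomyces, Tsuga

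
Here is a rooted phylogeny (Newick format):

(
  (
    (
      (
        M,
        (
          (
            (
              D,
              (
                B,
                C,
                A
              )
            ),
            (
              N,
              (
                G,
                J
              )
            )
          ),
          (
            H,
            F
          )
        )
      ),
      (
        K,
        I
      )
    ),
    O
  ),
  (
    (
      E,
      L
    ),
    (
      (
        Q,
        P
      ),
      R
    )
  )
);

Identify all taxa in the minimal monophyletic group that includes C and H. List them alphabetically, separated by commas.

A, B, C, D, F, G, H, J, N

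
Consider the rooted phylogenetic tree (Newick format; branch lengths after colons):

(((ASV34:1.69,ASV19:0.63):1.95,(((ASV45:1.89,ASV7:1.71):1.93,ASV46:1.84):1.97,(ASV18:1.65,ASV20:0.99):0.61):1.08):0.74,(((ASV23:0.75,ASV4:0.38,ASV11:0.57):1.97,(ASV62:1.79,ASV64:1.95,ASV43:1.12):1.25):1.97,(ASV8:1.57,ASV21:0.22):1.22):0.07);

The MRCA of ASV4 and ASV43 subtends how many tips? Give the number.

The MRCA of ASV4 and ASV43 is the node subtending ((ASV23,ASV4,ASV11),(ASV62,ASV64,ASV43)).
That clade contains 6 terminal taxa: ASV11, ASV23, ASV4, ASV43, ASV62, ASV64.

6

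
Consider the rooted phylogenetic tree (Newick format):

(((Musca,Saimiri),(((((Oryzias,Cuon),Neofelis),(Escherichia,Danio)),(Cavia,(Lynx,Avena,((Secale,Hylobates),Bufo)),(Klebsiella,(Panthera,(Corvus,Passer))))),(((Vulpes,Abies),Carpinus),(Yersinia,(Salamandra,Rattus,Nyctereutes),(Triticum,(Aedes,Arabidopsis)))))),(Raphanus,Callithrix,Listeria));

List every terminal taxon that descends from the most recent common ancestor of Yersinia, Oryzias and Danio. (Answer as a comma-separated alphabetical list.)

Tracing Yersinia: it sits inside (Yersinia,(Salamandra,Rattus,Nyctereutes),(Triticum,(Aedes,Arabidopsis))).
Tracing Oryzias: it sits inside (Oryzias,Cuon).
Tracing Danio: it sits inside (Escherichia,Danio).
The smallest clade enclosing all 3 is (((((Oryzias,Cuon),Neofelis),(Escherichia,Danio)),(Cavia,(Lynx,Avena,((Secale,Hylobates),Bufo)),(Klebsiella,(Panthera,(Corvus,Passer))))),(((Vulpes,Abies),Carpinus),(Yersinia,(Salamandra,Rattus,Nyctereutes),(Triticum,(Aedes,Arabidopsis))))); the answer is its 25 terminal taxa in alphabetical order.

Abies, Aedes, Arabidopsis, Avena, Bufo, Carpinus, Cavia, Corvus, Cuon, Danio, Escherichia, Hylobates, Klebsiella, Lynx, Neofelis, Nyctereutes, Oryzias, Panthera, Passer, Rattus, Salamandra, Secale, Triticum, Vulpes, Yersinia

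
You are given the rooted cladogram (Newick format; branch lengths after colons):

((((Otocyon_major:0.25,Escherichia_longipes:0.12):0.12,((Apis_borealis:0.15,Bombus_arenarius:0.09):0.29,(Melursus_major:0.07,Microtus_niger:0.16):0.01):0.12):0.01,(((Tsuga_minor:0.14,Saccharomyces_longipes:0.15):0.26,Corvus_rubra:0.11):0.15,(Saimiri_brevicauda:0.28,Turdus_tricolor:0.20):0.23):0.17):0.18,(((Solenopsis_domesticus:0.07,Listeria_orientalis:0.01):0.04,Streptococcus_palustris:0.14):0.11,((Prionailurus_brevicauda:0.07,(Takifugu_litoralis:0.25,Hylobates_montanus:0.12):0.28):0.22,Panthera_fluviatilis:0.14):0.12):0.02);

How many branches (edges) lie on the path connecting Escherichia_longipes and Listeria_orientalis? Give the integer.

8

The MRCA of Escherichia_longipes and Listeria_orientalis is the root of the tree.
From Escherichia_longipes up to that node: 4 branches. From Listeria_orientalis up to the same node: 4 branches. Total: 4 + 4 = 8.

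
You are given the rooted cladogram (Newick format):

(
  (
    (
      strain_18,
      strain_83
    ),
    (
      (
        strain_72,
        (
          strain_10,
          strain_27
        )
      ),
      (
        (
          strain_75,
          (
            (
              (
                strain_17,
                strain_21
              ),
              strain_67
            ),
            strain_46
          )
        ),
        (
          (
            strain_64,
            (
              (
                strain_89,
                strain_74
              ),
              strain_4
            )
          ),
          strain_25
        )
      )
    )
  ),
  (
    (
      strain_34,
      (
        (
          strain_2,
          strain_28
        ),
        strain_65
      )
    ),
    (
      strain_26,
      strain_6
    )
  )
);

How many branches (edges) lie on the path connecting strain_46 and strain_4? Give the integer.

The MRCA of strain_46 and strain_4 is the node subtending ((strain_75,(((strain_17,strain_21),strain_67),strain_46)),((strain_64,((strain_89,strain_74),strain_4)),strain_25)).
From strain_46 up to that node: 3 branches. From strain_4 up to the same node: 4 branches. Total: 3 + 4 = 7.

7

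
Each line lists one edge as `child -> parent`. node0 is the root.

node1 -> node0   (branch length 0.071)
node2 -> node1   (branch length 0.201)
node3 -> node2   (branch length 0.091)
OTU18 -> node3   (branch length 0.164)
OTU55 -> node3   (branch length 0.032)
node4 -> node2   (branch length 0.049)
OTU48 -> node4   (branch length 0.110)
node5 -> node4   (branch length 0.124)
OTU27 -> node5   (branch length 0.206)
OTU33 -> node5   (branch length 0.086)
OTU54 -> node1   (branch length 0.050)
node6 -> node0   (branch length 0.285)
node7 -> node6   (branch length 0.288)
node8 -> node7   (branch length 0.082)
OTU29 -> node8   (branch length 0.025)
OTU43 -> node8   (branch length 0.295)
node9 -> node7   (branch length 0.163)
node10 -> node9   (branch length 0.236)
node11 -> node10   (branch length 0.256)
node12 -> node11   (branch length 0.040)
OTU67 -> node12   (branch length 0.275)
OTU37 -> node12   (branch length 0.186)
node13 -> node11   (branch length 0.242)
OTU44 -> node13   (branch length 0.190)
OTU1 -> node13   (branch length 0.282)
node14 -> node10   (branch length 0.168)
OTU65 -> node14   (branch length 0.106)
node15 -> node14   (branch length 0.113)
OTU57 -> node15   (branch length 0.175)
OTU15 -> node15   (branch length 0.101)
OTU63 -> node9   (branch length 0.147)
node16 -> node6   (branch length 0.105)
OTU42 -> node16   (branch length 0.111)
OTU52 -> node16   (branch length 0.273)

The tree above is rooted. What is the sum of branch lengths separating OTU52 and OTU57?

1.521

The path runs OTU52 → … → MRCA → … → OTU57; the MRCA is the node subtending (((OTU29,OTU43),((((OTU67,OTU37),(OTU44,OTU1)),(OTU65,(OTU57,OTU15))),OTU63)),(OTU42,OTU52)).
Branch lengths along that path: 0.273 + 0.105 + 0.288 + 0.163 + 0.236 + 0.168 + 0.113 + 0.175 = 1.521.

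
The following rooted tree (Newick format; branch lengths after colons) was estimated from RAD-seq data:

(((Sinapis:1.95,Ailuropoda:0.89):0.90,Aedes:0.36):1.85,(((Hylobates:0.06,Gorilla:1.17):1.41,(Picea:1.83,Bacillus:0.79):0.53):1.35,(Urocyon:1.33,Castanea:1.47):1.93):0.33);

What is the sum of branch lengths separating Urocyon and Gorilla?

7.19

The path runs Urocyon → … → MRCA → … → Gorilla; the MRCA is the node subtending (((Hylobates,Gorilla),(Picea,Bacillus)),(Urocyon,Castanea)).
Branch lengths along that path: 1.33 + 1.93 + 1.35 + 1.41 + 1.17 = 7.19.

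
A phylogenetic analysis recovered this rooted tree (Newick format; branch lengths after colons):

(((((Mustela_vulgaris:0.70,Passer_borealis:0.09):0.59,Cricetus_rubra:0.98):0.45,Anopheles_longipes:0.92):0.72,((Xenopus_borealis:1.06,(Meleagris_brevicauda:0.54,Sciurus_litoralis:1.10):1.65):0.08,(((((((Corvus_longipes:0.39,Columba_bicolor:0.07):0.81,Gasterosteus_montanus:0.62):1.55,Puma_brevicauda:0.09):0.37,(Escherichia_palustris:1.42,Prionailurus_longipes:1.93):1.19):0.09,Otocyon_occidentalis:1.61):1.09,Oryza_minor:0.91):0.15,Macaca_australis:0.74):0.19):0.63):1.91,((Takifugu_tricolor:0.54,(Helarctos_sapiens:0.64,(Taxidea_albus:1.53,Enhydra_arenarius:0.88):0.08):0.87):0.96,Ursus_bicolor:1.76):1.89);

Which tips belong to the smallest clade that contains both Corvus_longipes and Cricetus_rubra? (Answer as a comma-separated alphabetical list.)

Tracing Corvus_longipes: it sits inside (Corvus_longipes,Columba_bicolor).
Tracing Cricetus_rubra: it sits inside ((Mustela_vulgaris,Passer_borealis),Cricetus_rubra).
The smallest clade enclosing both is ((((Mustela_vulgaris,Passer_borealis),Cricetus_rubra),Anopheles_longipes),((Xenopus_borealis,(Meleagris_brevicauda,Sciurus_litoralis)),(((((((Corvus_longipes,Columba_bicolor),Gasterosteus_montanus),Puma_brevicauda),(Escherichia_palustris,Prionailurus_longipes)),Otocyon_occidentalis),Oryza_minor),Macaca_australis))); the answer is its 16 terminal taxa in alphabetical order.

Anopheles_longipes, Columba_bicolor, Corvus_longipes, Cricetus_rubra, Escherichia_palustris, Gasterosteus_montanus, Macaca_australis, Meleagris_brevicauda, Mustela_vulgaris, Oryza_minor, Otocyon_occidentalis, Passer_borealis, Prionailurus_longipes, Puma_brevicauda, Sciurus_litoralis, Xenopus_borealis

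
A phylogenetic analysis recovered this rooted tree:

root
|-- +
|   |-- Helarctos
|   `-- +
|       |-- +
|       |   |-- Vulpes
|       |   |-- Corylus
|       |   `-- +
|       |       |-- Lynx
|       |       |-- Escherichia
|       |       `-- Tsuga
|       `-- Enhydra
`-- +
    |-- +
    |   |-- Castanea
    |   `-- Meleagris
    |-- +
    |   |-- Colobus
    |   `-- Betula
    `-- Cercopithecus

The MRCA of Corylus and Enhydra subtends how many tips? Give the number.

The MRCA of Corylus and Enhydra is the node subtending ((Vulpes,Corylus,(Lynx,Escherichia,Tsuga)),Enhydra).
That clade contains 6 terminal taxa: Corylus, Enhydra, Escherichia, Lynx, Tsuga, Vulpes.

6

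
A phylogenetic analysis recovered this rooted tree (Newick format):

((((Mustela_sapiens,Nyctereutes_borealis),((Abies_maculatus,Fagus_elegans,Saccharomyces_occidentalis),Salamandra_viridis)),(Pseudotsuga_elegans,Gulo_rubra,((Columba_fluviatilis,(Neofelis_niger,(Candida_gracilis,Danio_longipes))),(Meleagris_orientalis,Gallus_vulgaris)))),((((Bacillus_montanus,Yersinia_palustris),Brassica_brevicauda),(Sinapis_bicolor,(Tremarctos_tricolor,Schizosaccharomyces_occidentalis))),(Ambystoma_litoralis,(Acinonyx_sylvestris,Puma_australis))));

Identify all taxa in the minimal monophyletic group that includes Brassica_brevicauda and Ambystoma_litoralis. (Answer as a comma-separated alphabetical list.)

Acinonyx_sylvestris, Ambystoma_litoralis, Bacillus_montanus, Brassica_brevicauda, Puma_australis, Schizosaccharomyces_occidentalis, Sinapis_bicolor, Tremarctos_tricolor, Yersinia_palustris

Tracing Brassica_brevicauda: it sits inside ((Bacillus_montanus,Yersinia_palustris),Brassica_brevicauda).
Tracing Ambystoma_litoralis: it sits inside (Ambystoma_litoralis,(Acinonyx_sylvestris,Puma_australis)).
The smallest clade enclosing both is ((((Bacillus_montanus,Yersinia_palustris),Brassica_brevicauda),(Sinapis_bicolor,(Tremarctos_tricolor,Schizosaccharomyces_occidentalis))),(Ambystoma_litoralis,(Acinonyx_sylvestris,Puma_australis))); the answer is its 9 terminal taxa in alphabetical order.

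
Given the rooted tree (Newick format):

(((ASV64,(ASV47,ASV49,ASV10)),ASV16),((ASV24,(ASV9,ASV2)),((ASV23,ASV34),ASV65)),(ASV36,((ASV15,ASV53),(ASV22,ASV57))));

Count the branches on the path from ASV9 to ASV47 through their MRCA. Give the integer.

The MRCA of ASV9 and ASV47 is the root of the tree.
From ASV9 up to that node: 4 branches. From ASV47 up to the same node: 4 branches. Total: 4 + 4 = 8.

8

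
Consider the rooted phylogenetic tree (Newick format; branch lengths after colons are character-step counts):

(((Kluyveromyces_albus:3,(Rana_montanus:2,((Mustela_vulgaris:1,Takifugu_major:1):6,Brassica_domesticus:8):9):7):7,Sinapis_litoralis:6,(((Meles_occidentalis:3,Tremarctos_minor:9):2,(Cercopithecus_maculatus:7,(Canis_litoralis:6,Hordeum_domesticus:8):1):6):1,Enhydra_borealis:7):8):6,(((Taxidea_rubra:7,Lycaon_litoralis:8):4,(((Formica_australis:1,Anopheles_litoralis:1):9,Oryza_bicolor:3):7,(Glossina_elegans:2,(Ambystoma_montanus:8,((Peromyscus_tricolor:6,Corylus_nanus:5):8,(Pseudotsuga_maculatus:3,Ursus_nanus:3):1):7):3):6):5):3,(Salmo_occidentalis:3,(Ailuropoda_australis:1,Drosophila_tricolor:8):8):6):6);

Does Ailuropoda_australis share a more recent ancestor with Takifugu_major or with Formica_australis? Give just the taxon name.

Formica_australis

The MRCA of Ailuropoda_australis and Formica_australis subtends (((Taxidea_rubra,Lycaon_litoralis),(((Formica_australis,Anopheles_litoralis),Oryza_bicolor),(Glossina_elegans,(Ambystoma_montanus,((Peromyscus_tricolor,Corylus_nanus),(Pseudotsuga_maculatus,Ursus_nanus)))))),(Salmo_occidentalis,(Ailuropoda_australis,Drosophila_tricolor))) (14 taxa).
The MRCA of Ailuropoda_australis and Takifugu_major is the root, subtending the entire tree (26 taxa).
The first is nested inside the second, so Ailuropoda_australis shares a more recent common ancestor with Formica_australis.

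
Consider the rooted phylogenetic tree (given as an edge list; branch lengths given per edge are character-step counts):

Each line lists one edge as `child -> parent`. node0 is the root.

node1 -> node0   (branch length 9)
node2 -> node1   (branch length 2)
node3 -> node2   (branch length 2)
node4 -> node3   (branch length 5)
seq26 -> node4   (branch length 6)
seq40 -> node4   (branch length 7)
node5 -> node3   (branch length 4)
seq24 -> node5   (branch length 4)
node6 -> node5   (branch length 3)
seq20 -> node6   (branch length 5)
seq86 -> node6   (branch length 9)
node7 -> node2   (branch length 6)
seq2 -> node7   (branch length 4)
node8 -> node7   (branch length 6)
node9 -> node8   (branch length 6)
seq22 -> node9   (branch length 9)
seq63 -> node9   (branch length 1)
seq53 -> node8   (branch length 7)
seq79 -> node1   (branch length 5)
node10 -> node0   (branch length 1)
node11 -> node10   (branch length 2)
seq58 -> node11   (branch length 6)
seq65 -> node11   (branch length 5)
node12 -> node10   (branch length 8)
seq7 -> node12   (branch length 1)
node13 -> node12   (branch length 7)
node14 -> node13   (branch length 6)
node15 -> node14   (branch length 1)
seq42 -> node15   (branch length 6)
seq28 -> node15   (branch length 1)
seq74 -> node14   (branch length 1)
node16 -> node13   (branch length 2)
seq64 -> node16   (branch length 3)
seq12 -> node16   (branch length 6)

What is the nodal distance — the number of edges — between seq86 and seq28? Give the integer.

12

The MRCA of seq86 and seq28 is the root of the tree.
From seq86 up to that node: 6 branches. From seq28 up to the same node: 6 branches. Total: 6 + 6 = 12.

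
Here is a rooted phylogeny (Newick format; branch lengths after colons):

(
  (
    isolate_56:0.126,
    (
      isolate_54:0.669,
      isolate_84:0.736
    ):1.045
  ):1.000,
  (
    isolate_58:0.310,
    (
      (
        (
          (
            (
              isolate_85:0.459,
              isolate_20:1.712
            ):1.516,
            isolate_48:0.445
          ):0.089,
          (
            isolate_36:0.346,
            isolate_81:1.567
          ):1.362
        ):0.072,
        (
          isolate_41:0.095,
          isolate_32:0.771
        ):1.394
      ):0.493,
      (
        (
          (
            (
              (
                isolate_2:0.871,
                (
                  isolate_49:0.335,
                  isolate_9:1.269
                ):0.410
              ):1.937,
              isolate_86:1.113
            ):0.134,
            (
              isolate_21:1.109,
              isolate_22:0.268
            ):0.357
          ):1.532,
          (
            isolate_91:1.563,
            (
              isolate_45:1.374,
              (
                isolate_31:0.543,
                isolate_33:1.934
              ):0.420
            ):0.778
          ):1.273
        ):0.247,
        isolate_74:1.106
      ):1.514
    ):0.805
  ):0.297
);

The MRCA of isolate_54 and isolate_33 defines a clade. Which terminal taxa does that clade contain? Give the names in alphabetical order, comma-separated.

Tracing isolate_54: it sits inside (isolate_54,isolate_84).
Tracing isolate_33: it sits inside (isolate_31,isolate_33).
The smallest clade enclosing both is the whole tree (their MRCA is the root), so the answer is all 22 tips in alphabetical order.

isolate_2, isolate_20, isolate_21, isolate_22, isolate_31, isolate_32, isolate_33, isolate_36, isolate_41, isolate_45, isolate_48, isolate_49, isolate_54, isolate_56, isolate_58, isolate_74, isolate_81, isolate_84, isolate_85, isolate_86, isolate_9, isolate_91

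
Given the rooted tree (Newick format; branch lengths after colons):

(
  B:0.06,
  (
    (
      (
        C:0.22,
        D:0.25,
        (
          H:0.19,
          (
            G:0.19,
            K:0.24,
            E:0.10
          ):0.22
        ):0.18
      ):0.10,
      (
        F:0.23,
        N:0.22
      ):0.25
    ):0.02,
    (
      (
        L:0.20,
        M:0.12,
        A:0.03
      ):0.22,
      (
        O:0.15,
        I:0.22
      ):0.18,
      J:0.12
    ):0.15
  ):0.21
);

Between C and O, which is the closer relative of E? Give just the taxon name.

The MRCA of E and C subtends (C,D,(H,(G,K,E))) (6 taxa).
The MRCA of E and O subtends (((C,D,(H,(G,K,E))),(F,N)),((L,M,A),(O,I),J)) (14 taxa).
The first is nested inside the second, so E shares a more recent common ancestor with C.

C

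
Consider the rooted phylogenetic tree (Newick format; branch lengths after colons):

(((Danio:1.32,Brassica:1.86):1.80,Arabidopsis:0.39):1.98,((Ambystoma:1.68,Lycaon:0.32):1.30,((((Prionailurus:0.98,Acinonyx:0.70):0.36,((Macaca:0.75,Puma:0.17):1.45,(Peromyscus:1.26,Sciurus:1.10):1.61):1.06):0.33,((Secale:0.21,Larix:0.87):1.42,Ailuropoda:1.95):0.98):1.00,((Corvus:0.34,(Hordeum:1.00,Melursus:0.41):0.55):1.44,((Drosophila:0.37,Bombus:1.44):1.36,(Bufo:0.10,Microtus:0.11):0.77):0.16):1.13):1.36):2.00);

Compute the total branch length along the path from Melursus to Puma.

7.54

The path runs Melursus → … → MRCA → … → Puma; the MRCA is the node subtending ((((Prionailurus,Acinonyx),((Macaca,Puma),(Peromyscus,Sciurus))),((Secale,Larix),Ailuropoda)),((Corvus,(Hordeum,Melursus)),((Drosophila,Bombus),(Bufo,Microtus)))).
Branch lengths along that path: 0.41 + 0.55 + 1.44 + 1.13 + 1.00 + 0.33 + 1.06 + 1.45 + 0.17 = 7.54.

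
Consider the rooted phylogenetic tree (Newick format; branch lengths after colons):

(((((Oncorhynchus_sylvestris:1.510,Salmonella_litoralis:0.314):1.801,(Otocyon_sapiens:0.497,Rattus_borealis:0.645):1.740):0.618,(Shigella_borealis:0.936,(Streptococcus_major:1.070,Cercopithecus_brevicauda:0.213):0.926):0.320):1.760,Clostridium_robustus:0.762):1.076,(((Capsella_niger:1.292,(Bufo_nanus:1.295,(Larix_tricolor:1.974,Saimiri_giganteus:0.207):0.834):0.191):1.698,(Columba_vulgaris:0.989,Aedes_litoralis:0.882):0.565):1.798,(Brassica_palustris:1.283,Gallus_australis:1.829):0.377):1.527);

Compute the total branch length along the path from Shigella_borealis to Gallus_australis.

7.825

The path runs Shigella_borealis → … → MRCA → … → Gallus_australis; the MRCA is the root of the tree.
Branch lengths along that path: 0.936 + 0.320 + 1.760 + 1.076 + 1.527 + 0.377 + 1.829 = 7.825.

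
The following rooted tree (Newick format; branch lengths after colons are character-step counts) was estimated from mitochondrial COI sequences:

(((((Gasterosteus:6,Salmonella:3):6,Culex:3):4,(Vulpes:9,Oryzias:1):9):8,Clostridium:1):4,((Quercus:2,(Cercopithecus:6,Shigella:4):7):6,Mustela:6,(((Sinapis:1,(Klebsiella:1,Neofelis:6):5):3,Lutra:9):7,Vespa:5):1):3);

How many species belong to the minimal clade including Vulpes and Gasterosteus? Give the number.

The MRCA of Vulpes and Gasterosteus is the node subtending (((Gasterosteus,Salmonella),Culex),(Vulpes,Oryzias)).
That clade contains 5 terminal taxa: Culex, Gasterosteus, Oryzias, Salmonella, Vulpes.

5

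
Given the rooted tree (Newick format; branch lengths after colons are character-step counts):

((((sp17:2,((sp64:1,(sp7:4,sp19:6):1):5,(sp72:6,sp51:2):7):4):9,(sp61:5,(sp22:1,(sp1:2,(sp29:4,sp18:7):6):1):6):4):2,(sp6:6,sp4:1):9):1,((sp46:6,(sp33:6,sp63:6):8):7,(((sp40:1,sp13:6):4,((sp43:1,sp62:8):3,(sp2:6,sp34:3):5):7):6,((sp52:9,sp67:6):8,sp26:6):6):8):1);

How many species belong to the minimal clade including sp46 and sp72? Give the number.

The MRCA of sp46 and sp72 is the root, so the clade is the entire tree.
That clade contains 25 terminal taxa: sp1, sp13, sp17, sp18, sp19, sp2, sp22, sp26, sp29, sp33, sp34, sp4, sp40, sp43, sp46, sp51, sp52, sp6, sp61, sp62, sp63, sp64, sp67, sp7, sp72.

25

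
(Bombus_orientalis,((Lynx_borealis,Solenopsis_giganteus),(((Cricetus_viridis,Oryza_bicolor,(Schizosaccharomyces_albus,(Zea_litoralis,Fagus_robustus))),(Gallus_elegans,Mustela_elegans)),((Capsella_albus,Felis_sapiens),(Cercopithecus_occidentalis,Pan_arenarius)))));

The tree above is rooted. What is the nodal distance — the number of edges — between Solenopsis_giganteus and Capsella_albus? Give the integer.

6

The MRCA of Solenopsis_giganteus and Capsella_albus is the node subtending ((Lynx_borealis,Solenopsis_giganteus),(((Cricetus_viridis,Oryza_bicolor,(Schizosaccharomyces_albus,(Zea_litoralis,Fagus_robustus))),(Gallus_elegans,Mustela_elegans)),((Capsella_albus,Felis_sapiens),(Cercopithecus_occidentalis,Pan_arenarius)))).
From Solenopsis_giganteus up to that node: 2 branches. From Capsella_albus up to the same node: 4 branches. Total: 2 + 4 = 6.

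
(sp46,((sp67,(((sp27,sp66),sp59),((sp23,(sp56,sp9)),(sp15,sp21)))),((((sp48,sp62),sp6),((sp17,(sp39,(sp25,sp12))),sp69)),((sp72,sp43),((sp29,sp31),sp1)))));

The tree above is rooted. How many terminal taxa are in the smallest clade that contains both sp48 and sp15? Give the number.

The MRCA of sp48 and sp15 is the node subtending ((sp67,(((sp27,sp66),sp59),((sp23,(sp56,sp9)),(sp15,sp21)))),((((sp48,sp62),sp6),((sp17,(sp39,(sp25,sp12))),sp69)),((sp72,sp43),((sp29,sp31),sp1)))).
That clade contains 22 terminal taxa: sp1, sp12, sp15, sp17, sp21, sp23, sp25, sp27, sp29, sp31, sp39, sp43, sp48, sp56, sp59, sp6, sp62, sp66, sp67, sp69, sp72, sp9.

22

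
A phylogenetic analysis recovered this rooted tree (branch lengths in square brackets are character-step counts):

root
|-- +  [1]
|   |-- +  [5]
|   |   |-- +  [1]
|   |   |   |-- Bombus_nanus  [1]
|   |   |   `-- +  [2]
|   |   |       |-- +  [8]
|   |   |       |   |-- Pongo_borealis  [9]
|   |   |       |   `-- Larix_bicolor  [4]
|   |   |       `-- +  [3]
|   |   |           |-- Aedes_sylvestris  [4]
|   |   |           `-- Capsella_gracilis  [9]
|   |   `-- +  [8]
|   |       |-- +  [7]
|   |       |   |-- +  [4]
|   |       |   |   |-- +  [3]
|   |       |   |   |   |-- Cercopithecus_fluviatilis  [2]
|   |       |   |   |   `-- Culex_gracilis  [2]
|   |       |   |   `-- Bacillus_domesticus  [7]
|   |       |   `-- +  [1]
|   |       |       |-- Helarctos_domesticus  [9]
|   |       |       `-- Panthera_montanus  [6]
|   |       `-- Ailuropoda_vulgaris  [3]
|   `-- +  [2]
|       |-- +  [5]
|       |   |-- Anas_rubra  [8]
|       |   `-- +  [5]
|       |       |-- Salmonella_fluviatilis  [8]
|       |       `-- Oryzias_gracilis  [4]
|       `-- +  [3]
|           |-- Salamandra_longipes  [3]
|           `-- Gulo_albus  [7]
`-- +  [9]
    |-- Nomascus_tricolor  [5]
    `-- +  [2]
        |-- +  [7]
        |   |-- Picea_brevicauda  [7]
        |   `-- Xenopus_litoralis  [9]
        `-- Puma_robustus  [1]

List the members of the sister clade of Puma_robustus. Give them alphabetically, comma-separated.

Puma_robustus attaches to the tree at the node subtending ((Picea_brevicauda,Xenopus_litoralis),Puma_robustus).
The other lineage descending from that same node — the sister group — is (Picea_brevicauda,Xenopus_litoralis); its 2 tips in alphabetical order are the answer.

Picea_brevicauda, Xenopus_litoralis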